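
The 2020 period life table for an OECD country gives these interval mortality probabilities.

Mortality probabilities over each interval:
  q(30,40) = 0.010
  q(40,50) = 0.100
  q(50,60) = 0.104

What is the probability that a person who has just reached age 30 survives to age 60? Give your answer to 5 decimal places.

0.79834

P(survive 30→60) = (1 − 0.010) × (1 − 0.100) × (1 − 0.104).
= 0.990 × 0.900 × 0.896 = 0.798336.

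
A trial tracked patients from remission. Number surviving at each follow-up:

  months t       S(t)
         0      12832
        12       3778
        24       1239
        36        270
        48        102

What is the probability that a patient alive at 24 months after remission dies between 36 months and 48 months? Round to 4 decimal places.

This is the probability of reaching 36 but not 48, conditional on being alive at 24: (S(36) − S(48)) / S(24).
= (270 − 102) / 1239 = 168 / 1239 = 0.135593.

0.1356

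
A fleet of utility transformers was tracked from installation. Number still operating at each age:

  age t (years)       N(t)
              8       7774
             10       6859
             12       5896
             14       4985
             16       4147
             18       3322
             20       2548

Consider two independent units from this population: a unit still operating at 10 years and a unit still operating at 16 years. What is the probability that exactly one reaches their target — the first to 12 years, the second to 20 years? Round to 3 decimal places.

p₁ = N(12)/N(10) = 5896/6859 = 0.859601; p₂ = N(20)/N(16) = 2548/4147 = 0.614420.
P(exactly one) = p₁(1−p₂) + (1−p₁)p₂ = 0.331445 + 0.086264 = 0.417709.

0.418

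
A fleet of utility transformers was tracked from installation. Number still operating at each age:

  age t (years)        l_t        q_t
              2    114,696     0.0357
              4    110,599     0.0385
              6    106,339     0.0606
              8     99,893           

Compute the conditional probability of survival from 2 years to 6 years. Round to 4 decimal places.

0.9271

The conditional survival probability is l_6/l_2 = 106,339/114,696 = 0.927138.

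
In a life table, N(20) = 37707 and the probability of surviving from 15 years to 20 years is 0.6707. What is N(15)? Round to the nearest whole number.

N(15) = N(20) / p = 37707 / 0.6707 = 56220.

56220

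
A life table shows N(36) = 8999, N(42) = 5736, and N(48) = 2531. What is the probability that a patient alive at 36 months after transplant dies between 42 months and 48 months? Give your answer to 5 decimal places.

0.35615

This is the probability of reaching 42 but not 48, conditional on being alive at 36: (N(42) − N(48)) / N(36).
= (5736 − 2531) / 8999 = 3205 / 8999 = 0.356151.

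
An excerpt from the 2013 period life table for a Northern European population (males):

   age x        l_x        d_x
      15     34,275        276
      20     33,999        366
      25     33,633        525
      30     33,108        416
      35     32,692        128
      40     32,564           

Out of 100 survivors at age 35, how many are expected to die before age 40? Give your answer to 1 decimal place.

The relevant probability is 1 − 32,564/32,692 = 0.003915.
Expected number = 100 × 0.003915 = 0.4.

0.4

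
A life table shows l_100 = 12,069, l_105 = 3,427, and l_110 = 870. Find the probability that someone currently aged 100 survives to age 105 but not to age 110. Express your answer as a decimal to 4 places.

0.2119

We want 5|5q100 = (l_105 − l_110)/l_100.
This is the probability of reaching 105 but not 110, conditional on being alive at 100: (l_105 − l_110) / l_100.
= (3,427 − 870) / 12,069 = 2,557 / 12,069 = 0.211865.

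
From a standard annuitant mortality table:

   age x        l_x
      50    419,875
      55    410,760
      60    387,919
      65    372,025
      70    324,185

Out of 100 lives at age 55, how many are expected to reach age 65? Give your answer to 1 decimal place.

The relevant probability is 372,025/410,760 = 0.905699.
Expected number = 100 × 0.905699 = 90.6.

90.6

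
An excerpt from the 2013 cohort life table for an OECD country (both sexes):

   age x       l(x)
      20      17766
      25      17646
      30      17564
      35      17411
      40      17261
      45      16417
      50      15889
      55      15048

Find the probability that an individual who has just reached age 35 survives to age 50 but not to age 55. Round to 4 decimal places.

0.0483

This is the probability of reaching 50 but not 55, conditional on being alive at 35: (l(50) − l(55)) / l(35).
= (15889 − 15048) / 17411 = 841 / 17411 = 0.048303.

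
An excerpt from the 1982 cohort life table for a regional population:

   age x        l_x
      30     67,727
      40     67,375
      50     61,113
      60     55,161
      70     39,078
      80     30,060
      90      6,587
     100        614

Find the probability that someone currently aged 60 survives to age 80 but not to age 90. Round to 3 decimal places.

0.426

This is the probability of reaching 80 but not 90, conditional on being alive at 60: (l_80 − l_90) / l_60.
= (30,060 − 6,587) / 55,161 = 23,473 / 55,161 = 0.425536.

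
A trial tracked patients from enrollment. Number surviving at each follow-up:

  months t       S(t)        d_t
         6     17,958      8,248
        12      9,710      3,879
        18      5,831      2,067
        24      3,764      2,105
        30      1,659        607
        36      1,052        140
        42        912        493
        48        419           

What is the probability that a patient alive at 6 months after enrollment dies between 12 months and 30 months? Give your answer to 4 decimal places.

0.4483

This is the probability of reaching 12 but not 30, conditional on being alive at 6: (S(12) − S(30)) / S(6).
= (9,710 − 1,659) / 17,958 = 8,051 / 17,958 = 0.448324.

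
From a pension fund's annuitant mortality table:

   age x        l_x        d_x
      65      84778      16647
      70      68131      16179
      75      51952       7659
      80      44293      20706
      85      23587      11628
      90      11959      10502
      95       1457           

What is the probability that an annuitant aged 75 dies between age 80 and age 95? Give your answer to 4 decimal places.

We want 5|15q75 = (l_80 − l_95)/l_75.
This is the probability of reaching 80 but not 95, conditional on being alive at 75: (l_80 − l_95) / l_75.
= (44293 − 1457) / 51952 = 42836 / 51952 = 0.824530.

0.8245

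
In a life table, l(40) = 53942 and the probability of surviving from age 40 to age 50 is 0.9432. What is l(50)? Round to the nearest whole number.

50878

l(50) = l(40) × p = 53942 × 0.9432 = 50878.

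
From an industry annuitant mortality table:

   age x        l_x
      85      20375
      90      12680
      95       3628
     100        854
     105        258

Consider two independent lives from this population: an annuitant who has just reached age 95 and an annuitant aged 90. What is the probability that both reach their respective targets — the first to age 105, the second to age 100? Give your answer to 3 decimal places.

0.005

p₁ = l_105/l_95 = 258/3628 = 0.071114; p₂ = l_100/l_90 = 854/12680 = 0.067350.
P(both) = p₁ × p₂ = 0.071114 × 0.067350 = 0.004790.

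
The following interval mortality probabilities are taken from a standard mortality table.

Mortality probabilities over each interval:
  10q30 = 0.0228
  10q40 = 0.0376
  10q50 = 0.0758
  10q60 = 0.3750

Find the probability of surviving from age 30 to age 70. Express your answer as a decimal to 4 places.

0.5432

Chaining the interval survival probabilities: (1 − 0.0228) × (1 − 0.0376) × (1 − 0.0758) × (1 − 0.3750).
= 0.9772 × 0.9624 × 0.9242 × 0.6250 = 0.543232.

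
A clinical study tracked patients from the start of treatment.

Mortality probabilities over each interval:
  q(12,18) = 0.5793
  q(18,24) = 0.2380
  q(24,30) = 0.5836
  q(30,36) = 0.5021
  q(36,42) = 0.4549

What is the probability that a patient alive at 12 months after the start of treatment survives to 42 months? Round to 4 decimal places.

0.0362

Chaining the interval survival probabilities: (1 − 0.5793) × (1 − 0.2380) × (1 − 0.5836) × (1 − 0.5021) × (1 − 0.4549).
= 0.4207 × 0.7620 × 0.4164 × 0.4979 × 0.5451 = 0.036229.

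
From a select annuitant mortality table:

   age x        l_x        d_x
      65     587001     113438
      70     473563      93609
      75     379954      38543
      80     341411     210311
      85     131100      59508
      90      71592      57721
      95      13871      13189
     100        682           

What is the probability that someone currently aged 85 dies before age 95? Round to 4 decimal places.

0.8942

P(die before 95 | alive at 85) = 1 − l_95/l_85 = 1 − 13871/131100 = (117229)/131100 = 0.894195.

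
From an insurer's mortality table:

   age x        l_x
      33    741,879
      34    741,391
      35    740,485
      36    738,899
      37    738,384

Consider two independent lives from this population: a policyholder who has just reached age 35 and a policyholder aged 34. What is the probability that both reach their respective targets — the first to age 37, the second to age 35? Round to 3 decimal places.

0.996

p₁ = l_37/l_35 = 738,384/740,485 = 0.997163; p₂ = l_35/l_34 = 740,485/741,391 = 0.998778.
P(both) = p₁ × p₂ = 0.997163 × 0.998778 = 0.995944.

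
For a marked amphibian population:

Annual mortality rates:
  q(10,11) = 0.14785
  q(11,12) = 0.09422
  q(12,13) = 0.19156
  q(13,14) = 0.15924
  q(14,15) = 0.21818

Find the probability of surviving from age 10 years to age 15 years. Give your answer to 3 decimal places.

0.410

Survival from 10 to 15 is the product of surviving each interval: (1 − 0.14785) × (1 − 0.09422) × (1 − 0.19156) × (1 − 0.15924) × (1 − 0.21818).
= 0.85215 × 0.90578 × 0.80844 × 0.84076 × 0.78182 = 0.410171.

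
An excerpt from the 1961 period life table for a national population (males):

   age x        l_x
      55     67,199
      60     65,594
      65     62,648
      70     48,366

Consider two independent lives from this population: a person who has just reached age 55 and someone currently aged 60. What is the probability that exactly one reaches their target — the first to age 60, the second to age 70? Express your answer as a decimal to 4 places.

0.2740

p₁ = l_60/l_55 = 65,594/67,199 = 0.976116; p₂ = l_70/l_60 = 48,366/65,594 = 0.737354.
P(exactly one) = p₁(1−p₂) + (1−p₁)p₂ = 0.256373 + 0.017611 = 0.273984.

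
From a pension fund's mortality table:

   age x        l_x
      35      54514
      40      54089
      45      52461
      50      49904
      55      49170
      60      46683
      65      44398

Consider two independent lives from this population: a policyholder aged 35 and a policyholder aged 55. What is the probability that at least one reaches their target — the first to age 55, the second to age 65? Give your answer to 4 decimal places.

p₁ = l_55/l_35 = 49170/54514 = 0.901970; p₂ = l_65/l_55 = 44398/49170 = 0.902949.
P(at least one) = 1 − (1−p₁)(1−p₂) = 1 − 0.098030 × 0.097051 = 0.990486.

0.9905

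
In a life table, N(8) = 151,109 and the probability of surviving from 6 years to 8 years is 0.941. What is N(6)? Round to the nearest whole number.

160583

N(6) = N(8) / p = 151,109 / 0.941 = 160583.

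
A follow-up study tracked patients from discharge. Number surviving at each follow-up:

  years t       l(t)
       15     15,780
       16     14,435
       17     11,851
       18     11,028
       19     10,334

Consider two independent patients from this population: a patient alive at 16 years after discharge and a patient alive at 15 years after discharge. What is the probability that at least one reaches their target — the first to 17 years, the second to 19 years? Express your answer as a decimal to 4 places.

0.9382

p₁ = l(17)/l(16) = 11,851/14,435 = 0.820991; p₂ = l(19)/l(15) = 10,334/15,780 = 0.654880.
P(at least one) = 1 − (1−p₁)(1−p₂) = 1 − 0.179009 × 0.345120 = 0.938220.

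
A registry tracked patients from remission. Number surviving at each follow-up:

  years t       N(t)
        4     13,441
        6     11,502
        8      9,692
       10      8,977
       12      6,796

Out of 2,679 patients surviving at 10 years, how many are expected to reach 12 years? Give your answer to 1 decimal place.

2028.1

The relevant probability is 6,796/8,977 = 0.757046.
Expected number = 2,679 × 0.757046 = 2028.1.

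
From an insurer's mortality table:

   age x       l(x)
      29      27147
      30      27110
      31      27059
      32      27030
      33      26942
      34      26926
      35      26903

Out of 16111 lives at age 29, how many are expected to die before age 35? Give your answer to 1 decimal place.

The relevant probability is 1 − 26903/27147 = 0.008988.
Expected number = 16111 × 0.008988 = 144.8.

144.8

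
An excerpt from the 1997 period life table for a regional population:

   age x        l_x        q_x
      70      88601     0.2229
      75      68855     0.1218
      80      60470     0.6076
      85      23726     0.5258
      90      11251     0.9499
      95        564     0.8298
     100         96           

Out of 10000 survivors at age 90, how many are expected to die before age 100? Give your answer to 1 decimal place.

The relevant probability is 1 − 96/11251 = 0.991467.
Expected number = 10000 × 0.991467 = 9914.7.

9914.7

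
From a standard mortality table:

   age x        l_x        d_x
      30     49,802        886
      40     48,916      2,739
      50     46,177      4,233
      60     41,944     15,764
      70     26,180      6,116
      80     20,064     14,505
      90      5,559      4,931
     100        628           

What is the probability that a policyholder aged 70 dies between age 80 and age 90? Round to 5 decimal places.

0.55405

This is the probability of reaching 80 but not 90, conditional on being alive at 70: (l_80 − l_90) / l_70.
= (20,064 − 5,559) / 26,180 = 14,505 / 26,180 = 0.554049.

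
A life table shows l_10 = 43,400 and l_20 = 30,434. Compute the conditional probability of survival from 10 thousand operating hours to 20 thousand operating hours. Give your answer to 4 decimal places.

0.7012

The conditional survival probability is l_20/l_10 = 30,434/43,400 = 0.701244.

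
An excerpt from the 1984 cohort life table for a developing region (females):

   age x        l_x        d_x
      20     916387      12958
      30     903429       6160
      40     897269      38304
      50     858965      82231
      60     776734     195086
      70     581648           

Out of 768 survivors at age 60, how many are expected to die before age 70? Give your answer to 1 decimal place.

192.9

The relevant probability is 1 − 581648/776734 = 0.251162.
Expected number = 768 × 0.251162 = 192.9.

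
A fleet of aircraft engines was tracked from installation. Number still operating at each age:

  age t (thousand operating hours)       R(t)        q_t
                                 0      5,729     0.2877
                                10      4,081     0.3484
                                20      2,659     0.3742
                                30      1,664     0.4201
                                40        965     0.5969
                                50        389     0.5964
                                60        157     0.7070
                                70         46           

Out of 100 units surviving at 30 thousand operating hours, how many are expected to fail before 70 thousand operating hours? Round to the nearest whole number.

The relevant probability is 1 − 46/1,664 = 0.972356.
Expected number = 100 × 0.972356 = 97.

97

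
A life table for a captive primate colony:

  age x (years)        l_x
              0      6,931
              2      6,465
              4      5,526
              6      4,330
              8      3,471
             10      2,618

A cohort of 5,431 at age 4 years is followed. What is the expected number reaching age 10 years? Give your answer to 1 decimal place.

2573.0

The relevant probability is 2,618/5,526 = 0.473760.
Expected number = 5,431 × 0.473760 = 2573.0.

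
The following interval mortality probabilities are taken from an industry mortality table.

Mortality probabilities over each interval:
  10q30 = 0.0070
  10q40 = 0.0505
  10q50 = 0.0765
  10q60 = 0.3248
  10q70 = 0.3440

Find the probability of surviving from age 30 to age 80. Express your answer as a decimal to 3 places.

The overall survival probability is (1 − 0.0070) × (1 − 0.0505) × (1 − 0.0765) × (1 − 0.3248) × (1 − 0.3440).
= 0.9930 × 0.9495 × 0.9235 × 0.6752 × 0.6560 = 0.385671.

0.386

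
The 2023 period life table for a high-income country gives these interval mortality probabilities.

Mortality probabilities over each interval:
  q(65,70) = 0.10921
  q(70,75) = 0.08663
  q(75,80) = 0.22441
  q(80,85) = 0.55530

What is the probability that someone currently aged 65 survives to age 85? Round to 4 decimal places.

0.2806

The overall survival probability is (1 − 0.10921) × (1 − 0.08663) × (1 − 0.22441) × (1 − 0.55530).
= 0.89079 × 0.91337 × 0.77559 × 0.44470 = 0.280622.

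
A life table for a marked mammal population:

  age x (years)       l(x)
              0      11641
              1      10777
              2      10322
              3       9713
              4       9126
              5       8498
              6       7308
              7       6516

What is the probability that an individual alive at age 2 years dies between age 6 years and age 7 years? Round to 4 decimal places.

0.0767

This is the probability of reaching 6 but not 7, conditional on being alive at 2: (l(6) − l(7)) / l(2).
= (7308 − 6516) / 10322 = 792 / 10322 = 0.076729.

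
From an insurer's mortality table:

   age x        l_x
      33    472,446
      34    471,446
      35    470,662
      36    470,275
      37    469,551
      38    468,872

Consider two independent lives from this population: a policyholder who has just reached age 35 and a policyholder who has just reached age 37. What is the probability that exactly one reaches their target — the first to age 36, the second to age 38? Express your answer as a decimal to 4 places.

0.0023

p₁ = l_36/l_35 = 470,275/470,662 = 0.999178; p₂ = l_38/l_37 = 468,872/469,551 = 0.998554.
P(exactly one) = p₁(1−p₂) + (1−p₁)p₂ = 0.001445 + 0.000821 = 0.002266.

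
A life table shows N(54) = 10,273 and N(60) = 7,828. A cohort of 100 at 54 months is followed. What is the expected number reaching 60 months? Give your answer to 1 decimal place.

The relevant probability is 7,828/10,273 = 0.761997.
Expected number = 100 × 0.761997 = 76.2.

76.2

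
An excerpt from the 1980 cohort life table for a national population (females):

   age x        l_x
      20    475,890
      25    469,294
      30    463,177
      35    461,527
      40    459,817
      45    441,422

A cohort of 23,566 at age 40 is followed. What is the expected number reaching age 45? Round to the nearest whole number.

22623

The relevant probability is 441,422/459,817 = 0.959995.
Expected number = 23,566 × 0.959995 = 22623.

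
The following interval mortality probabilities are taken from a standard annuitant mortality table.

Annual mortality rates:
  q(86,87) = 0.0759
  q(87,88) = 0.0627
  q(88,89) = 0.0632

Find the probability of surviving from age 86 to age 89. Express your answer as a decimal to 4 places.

P(survive 86→89) = (1 − 0.0759) × (1 − 0.0627) × (1 − 0.0632).
= 0.9241 × 0.9373 × 0.9368 = 0.811418.

0.8114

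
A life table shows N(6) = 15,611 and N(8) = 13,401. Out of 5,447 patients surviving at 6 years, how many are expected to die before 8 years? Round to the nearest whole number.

The relevant probability is 1 − 13,401/15,611 = 0.141567.
Expected number = 5,447 × 0.141567 = 771.

771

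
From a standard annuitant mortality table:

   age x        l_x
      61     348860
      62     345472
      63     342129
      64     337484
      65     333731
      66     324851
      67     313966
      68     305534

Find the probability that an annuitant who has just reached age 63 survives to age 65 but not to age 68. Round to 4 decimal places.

We want 2|3q63 = (l_65 − l_68)/l_63.
This is the probability of reaching 65 but not 68, conditional on being alive at 63: (l_65 − l_68) / l_63.
= (333731 − 305534) / 342129 = 28197 / 342129 = 0.082416.

0.0824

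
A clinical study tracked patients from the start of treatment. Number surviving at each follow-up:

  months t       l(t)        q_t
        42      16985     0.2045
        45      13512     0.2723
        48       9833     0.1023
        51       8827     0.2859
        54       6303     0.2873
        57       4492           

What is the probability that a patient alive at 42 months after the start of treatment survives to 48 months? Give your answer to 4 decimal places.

0.5789

The conditional survival probability is l(48)/l(42) = 9833/16985 = 0.578923.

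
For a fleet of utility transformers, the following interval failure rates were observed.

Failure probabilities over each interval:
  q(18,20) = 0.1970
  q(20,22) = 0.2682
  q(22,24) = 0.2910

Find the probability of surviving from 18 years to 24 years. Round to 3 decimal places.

0.417

Chaining the interval survival probabilities: (1 − 0.1970) × (1 − 0.2682) × (1 − 0.2910).
= 0.8030 × 0.7318 × 0.7090 = 0.416633.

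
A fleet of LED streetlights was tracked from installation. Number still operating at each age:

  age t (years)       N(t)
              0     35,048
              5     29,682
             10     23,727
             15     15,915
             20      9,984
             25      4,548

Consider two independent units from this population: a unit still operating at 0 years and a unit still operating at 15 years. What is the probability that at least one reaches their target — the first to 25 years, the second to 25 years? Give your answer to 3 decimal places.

0.378

p₁ = N(25)/N(0) = 4,548/35,048 = 0.129765; p₂ = N(25)/N(15) = 4,548/15,915 = 0.285768.
P(at least one) = 1 − (1−p₁)(1−p₂) = 1 − 0.870235 × 0.714232 = 0.378450.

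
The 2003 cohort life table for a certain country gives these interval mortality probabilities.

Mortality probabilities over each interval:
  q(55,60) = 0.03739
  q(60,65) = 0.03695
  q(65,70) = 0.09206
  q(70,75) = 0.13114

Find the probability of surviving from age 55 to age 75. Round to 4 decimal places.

P(survive 55→75) = (1 − 0.03739) × (1 − 0.03695) × (1 − 0.09206) × (1 − 0.13114).
= 0.96261 × 0.96305 × 0.90794 × 0.86886 = 0.731318.

0.7313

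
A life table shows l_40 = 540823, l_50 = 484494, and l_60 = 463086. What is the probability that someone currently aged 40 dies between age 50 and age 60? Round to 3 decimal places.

0.040

We want 10|10q40 = (l_50 − l_60)/l_40.
This is the probability of reaching 50 but not 60, conditional on being alive at 40: (l_50 − l_60) / l_40.
= (484494 − 463086) / 540823 = 21408 / 540823 = 0.039584.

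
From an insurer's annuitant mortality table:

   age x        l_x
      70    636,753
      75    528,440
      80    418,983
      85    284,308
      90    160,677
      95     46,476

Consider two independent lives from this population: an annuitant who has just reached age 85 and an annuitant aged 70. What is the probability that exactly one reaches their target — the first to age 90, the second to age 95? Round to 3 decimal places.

p₁ = l_90/l_85 = 160,677/284,308 = 0.565151; p₂ = l_95/l_70 = 46,476/636,753 = 0.072989.
P(exactly one) = p₁(1−p₂) + (1−p₁)p₂ = 0.523901 + 0.031739 = 0.555640.

0.556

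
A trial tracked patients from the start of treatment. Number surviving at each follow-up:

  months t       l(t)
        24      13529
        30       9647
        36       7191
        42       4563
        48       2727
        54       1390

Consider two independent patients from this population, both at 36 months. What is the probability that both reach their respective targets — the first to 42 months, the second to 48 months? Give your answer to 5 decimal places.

0.24063

p₁ = l(42)/l(36) = 4563/7191 = 0.634543; p₂ = l(48)/l(36) = 2727/7191 = 0.379224.
P(both) = p₁ × p₂ = 0.634543 × 0.379224 = 0.240634.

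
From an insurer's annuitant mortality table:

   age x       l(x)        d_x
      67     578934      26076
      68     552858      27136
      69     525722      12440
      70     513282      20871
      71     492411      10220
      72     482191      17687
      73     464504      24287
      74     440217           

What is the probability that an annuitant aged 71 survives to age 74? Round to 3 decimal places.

The conditional survival probability is l(74)/l(71) = 440217/492411 = 0.894003.

0.894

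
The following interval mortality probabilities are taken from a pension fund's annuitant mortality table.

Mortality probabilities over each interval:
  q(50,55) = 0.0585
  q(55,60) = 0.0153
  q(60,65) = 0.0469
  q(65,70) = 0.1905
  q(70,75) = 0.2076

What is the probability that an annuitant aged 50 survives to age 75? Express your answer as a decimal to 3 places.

P(survive 50→75) = (1 − 0.0585) × (1 − 0.0153) × (1 − 0.0469) × (1 − 0.1905) × (1 − 0.2076).
= 0.9415 × 0.9847 × 0.9531 × 0.8095 × 0.7924 = 0.566792.

0.567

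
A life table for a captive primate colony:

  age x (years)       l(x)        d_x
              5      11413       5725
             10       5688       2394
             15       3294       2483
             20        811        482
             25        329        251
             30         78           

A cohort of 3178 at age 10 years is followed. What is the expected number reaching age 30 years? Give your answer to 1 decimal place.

43.6

The relevant probability is 78/5688 = 0.013713.
Expected number = 3178 × 0.013713 = 43.6.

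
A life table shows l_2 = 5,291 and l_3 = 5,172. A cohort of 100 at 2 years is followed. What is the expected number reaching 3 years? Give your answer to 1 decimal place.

The relevant probability is 5,172/5,291 = 0.977509.
Expected number = 100 × 0.977509 = 97.8.

97.8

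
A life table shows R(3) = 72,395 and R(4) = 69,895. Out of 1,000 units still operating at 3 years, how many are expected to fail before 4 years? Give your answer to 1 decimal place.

The relevant probability is 1 − 69,895/72,395 = 0.034533.
Expected number = 1,000 × 0.034533 = 34.5.

34.5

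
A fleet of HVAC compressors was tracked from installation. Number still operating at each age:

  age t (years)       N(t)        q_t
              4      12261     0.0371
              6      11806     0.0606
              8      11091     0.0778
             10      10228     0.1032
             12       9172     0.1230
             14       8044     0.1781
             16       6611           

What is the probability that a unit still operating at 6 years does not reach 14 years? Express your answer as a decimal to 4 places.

P(fail before 14 | operational at 6) = 1 − N(14)/N(6) = 1 − 8044/11806 = (3762)/11806 = 0.318652.

0.3187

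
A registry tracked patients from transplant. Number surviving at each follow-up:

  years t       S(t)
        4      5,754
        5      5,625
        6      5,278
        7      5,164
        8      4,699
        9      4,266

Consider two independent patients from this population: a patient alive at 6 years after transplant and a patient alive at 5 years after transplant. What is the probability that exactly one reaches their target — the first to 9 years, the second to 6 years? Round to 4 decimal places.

p₁ = S(9)/S(6) = 4,266/5,278 = 0.808261; p₂ = S(6)/S(5) = 5,278/5,625 = 0.938311.
P(exactly one) = p₁(1−p₂) + (1−p₁)p₂ = 0.049861 + 0.179911 = 0.229772.

0.2298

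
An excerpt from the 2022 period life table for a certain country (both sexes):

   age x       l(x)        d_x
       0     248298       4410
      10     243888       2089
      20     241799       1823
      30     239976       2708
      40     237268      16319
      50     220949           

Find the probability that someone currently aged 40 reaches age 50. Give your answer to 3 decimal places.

The conditional survival probability is l(50)/l(40) = 220949/237268 = 0.931221.

0.931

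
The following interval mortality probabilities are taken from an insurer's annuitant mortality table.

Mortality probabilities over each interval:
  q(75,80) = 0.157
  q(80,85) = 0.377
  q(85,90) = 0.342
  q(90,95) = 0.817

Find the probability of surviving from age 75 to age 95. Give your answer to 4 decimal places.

Chaining the interval survival probabilities: (1 − 0.157) × (1 − 0.377) × (1 − 0.342) × (1 − 0.817).
= 0.843 × 0.623 × 0.658 × 0.183 = 0.063240.

0.0632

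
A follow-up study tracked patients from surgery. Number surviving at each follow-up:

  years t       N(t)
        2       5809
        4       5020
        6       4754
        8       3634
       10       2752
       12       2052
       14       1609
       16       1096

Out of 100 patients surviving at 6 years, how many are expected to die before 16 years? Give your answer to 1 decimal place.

The relevant probability is 1 − 1096/4754 = 0.769457.
Expected number = 100 × 0.769457 = 76.9.

76.9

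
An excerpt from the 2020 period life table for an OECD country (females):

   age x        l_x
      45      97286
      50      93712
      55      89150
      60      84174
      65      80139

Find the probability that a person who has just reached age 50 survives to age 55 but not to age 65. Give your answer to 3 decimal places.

0.096

This is the probability of reaching 55 but not 65, conditional on being alive at 50: (l_55 − l_65) / l_50.
= (89150 − 80139) / 93712 = 9011 / 93712 = 0.096156.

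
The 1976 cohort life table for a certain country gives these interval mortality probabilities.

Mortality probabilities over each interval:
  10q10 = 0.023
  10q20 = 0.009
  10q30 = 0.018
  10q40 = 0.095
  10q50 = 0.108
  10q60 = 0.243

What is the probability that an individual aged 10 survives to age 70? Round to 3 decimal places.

The overall survival probability is (1 − 0.023) × (1 − 0.009) × (1 − 0.018) × (1 − 0.095) × (1 − 0.108) × (1 − 0.243).
= 0.977 × 0.991 × 0.982 × 0.905 × 0.892 × 0.757 = 0.581017.

0.581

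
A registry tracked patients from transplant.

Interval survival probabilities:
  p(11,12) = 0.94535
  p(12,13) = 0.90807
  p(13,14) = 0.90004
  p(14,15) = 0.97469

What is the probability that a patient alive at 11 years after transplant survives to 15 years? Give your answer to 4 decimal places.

0.7531

P(survive 11→15) = 0.94535 × 0.90807 × 0.90004 × 0.97469.
= 0.753079.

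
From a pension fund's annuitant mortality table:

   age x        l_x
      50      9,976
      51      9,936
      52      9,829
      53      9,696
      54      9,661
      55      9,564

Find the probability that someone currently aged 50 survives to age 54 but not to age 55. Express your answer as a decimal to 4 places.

This is the probability of reaching 54 but not 55, conditional on being alive at 50: (l_54 − l_55) / l_50.
= (9,661 − 9,564) / 9,976 = 97 / 9,976 = 0.009723.

0.0097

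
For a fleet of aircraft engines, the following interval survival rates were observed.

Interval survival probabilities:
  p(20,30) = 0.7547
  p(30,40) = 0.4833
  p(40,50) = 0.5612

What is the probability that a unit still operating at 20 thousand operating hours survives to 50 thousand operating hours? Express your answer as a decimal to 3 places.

0.205

P(survive 20→50) = 0.7547 × 0.4833 × 0.5612.
= 0.204696.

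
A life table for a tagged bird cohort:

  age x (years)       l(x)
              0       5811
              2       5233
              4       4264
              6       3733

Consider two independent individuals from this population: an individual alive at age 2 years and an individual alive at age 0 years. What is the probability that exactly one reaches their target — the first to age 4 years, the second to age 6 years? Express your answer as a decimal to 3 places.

p₁ = l(4)/l(2) = 4264/5233 = 0.814829; p₂ = l(6)/l(0) = 3733/5811 = 0.642402.
P(exactly one) = p₁(1−p₂) + (1−p₁)p₂ = 0.291381 + 0.118954 = 0.410335.

0.410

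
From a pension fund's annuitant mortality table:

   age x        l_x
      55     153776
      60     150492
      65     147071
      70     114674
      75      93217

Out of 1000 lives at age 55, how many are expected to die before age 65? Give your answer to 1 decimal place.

43.6

The relevant probability is 1 − 147071/153776 = 0.043602.
Expected number = 1000 × 0.043602 = 43.6.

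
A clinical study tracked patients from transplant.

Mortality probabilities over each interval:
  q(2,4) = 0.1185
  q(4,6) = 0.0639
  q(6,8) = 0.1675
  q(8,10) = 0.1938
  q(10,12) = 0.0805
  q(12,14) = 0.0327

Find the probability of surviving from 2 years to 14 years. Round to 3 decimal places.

Chaining the interval survival probabilities: (1 − 0.1185) × (1 − 0.0639) × (1 − 0.1675) × (1 − 0.1938) × (1 − 0.0805) × (1 − 0.0327).
= 0.8815 × 0.9361 × 0.8325 × 0.8062 × 0.9195 × 0.9673 = 0.492589.

0.493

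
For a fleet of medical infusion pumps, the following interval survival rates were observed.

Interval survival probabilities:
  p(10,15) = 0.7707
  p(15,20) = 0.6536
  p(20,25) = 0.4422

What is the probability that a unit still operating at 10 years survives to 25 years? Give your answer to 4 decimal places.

P(survive 10→25) = 0.7707 × 0.6536 × 0.4422.
= 0.222749.

0.2227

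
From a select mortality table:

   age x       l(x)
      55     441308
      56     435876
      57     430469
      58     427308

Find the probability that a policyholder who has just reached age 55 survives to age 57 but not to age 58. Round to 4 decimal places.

0.0072

This is the probability of reaching 57 but not 58, conditional on being alive at 55: (l(57) − l(58)) / l(55).
= (430469 − 427308) / 441308 = 3161 / 441308 = 0.007163.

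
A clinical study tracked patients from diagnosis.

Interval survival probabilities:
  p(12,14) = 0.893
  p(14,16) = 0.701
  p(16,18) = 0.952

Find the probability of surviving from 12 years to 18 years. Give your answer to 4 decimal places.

P(survive 12→18) = 0.893 × 0.701 × 0.952.
= 0.595945.

0.5959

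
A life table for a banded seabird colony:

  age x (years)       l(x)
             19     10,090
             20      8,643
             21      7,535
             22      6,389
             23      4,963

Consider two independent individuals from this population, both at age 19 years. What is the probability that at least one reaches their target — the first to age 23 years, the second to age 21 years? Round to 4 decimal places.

0.8713

p₁ = l(23)/l(19) = 4,963/10,090 = 0.491873; p₂ = l(21)/l(19) = 7,535/10,090 = 0.746779.
P(at least one) = 1 − (1−p₁)(1−p₂) = 1 − 0.508127 × 0.253221 = 0.871332.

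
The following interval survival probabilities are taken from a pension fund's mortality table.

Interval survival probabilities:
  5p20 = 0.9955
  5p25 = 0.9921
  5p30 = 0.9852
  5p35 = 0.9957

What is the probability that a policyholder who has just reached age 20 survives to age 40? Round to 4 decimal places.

The overall survival probability is 0.9955 × 0.9921 × 0.9852 × 0.9957.
= 0.968835.

0.9688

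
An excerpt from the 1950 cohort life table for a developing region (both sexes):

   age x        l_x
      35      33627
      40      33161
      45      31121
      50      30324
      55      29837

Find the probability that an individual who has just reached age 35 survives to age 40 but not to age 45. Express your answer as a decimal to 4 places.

0.0607

We want 5|5q35 = (l_40 − l_45)/l_35.
This is the probability of reaching 40 but not 45, conditional on being alive at 35: (l_40 − l_45) / l_35.
= (33161 − 31121) / 33627 = 2040 / 33627 = 0.060666.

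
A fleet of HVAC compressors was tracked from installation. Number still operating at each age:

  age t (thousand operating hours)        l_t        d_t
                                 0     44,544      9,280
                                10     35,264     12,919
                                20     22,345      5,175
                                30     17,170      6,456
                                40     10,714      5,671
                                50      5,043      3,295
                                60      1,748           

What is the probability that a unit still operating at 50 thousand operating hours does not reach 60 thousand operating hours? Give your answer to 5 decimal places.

P(fail before 60 | operational at 50) = 1 − l_60/l_50 = 1 − 1,748/5,043 = (3,295)/5,043 = 0.653381.

0.65338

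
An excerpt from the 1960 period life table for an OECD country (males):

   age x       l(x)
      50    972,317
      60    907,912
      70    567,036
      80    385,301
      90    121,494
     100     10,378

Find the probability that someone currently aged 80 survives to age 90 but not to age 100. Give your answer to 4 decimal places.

0.2884

This is the probability of reaching 90 but not 100, conditional on being alive at 80: (l(90) − l(100)) / l(80).
= (121,494 − 10,378) / 385,301 = 111,116 / 385,301 = 0.288388.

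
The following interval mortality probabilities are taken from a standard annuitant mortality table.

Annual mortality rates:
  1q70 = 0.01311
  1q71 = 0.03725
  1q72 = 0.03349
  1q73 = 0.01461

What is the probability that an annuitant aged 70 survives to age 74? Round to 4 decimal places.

0.9049

4p70 = (1 − 0.01311) × (1 − 0.03725) × (1 − 0.03349) × (1 − 0.01461).
= 0.98689 × 0.96275 × 0.96651 × 0.98539 = 0.904892.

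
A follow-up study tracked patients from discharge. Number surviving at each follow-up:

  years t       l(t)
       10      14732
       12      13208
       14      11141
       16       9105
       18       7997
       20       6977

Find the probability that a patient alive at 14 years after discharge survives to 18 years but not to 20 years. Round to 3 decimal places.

0.092

This is the probability of reaching 18 but not 20, conditional on being alive at 14: (l(18) − l(20)) / l(14).
= (7997 − 6977) / 11141 = 1020 / 11141 = 0.091554.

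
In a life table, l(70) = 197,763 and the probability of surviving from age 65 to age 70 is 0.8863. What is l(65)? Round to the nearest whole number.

l(65) = l(70) / p = 197,763 / 0.8863 = 223133.

223133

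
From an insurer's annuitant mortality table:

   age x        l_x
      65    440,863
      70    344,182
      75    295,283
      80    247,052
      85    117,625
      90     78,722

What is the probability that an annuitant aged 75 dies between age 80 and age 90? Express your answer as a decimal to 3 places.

0.570

This is the probability of reaching 80 but not 90, conditional on being alive at 75: (l_80 − l_90) / l_75.
= (247,052 − 78,722) / 295,283 = 168,330 / 295,283 = 0.570063.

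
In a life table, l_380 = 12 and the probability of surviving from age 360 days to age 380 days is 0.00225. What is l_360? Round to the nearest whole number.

l_360 = l_380 / p = 12 / 0.00225 = 5333.

5333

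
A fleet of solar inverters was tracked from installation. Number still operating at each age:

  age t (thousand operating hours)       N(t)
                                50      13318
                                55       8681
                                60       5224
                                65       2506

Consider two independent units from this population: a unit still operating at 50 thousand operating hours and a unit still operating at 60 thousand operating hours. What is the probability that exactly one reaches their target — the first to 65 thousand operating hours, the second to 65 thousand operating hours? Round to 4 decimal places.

0.4873

p₁ = N(65)/N(50) = 2506/13318 = 0.188166; p₂ = N(65)/N(60) = 2506/5224 = 0.479709.
P(exactly one) = p₁(1−p₂) + (1−p₁)p₂ = 0.097901 + 0.389444 = 0.487345.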